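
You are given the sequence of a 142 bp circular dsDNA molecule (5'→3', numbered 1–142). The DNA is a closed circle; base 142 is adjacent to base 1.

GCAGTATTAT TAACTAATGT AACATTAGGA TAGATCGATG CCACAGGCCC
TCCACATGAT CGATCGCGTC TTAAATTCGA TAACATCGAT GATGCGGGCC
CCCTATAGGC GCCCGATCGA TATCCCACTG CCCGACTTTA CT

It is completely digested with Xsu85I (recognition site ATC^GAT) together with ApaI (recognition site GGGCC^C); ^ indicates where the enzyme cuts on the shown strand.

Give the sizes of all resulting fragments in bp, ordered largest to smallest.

60, 26, 25, 18, 13 bp

Xsu85I sites (ATCGAT) start at positions 34, 59, 85, 116.
Xsu85I cuts after base 3 of each site, so after positions 36, 61, 87, 118.
The ApaI site (GGGCCC) starts at position 96.
ApaI cuts after base 5 of each site (before the last base), so after position 100.
Combined cut positions: 36, 61, 87, 100, 118.
Circular molecule, 5 cuts → 5 fragments:
  37–61 → 25 bp
  62–87 → 26 bp
  88–100 → 13 bp
  101–118 → 18 bp
  119–142 then 1–36 → 24 + 36 = 60 bp
Sorted largest to smallest: 60, 26, 25, 18, 13 bp.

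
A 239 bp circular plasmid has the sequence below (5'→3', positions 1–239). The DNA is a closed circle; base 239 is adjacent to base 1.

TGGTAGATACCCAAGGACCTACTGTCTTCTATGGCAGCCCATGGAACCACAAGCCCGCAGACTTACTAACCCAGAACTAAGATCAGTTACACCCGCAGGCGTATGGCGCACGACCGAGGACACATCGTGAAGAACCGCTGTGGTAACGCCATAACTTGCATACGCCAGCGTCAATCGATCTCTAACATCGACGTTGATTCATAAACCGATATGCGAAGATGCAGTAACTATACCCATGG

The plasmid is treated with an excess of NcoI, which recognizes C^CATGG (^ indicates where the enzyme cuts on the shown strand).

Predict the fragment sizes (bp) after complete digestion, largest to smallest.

195, 44 bp

NcoI sites (CCATGG) start at positions 39, 234.
NcoI cuts after the first base of each site, so after positions 39, 234.
Circular molecule, 2 cuts → 2 fragments:
  40–234 → 195 bp
  235–239 then 1–39 → 5 + 39 = 44 bp
Sorted largest to smallest: 195, 44 bp.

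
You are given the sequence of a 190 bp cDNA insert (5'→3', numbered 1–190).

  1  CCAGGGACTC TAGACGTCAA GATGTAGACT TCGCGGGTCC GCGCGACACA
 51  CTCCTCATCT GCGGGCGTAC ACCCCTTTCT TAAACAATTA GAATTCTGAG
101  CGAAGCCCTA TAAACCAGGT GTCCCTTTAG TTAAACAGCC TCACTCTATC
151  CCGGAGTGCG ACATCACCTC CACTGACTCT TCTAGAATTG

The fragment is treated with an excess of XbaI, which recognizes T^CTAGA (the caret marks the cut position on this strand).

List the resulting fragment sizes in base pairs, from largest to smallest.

XbaI sites (TCTAGA) start at positions 9, 181.
XbaI cuts after the first base of each site, so after positions 9, 181.
Linear molecule, 2 cuts → 3 fragments:
  1–9 → 9 bp
  10–181 → 172 bp
  182–190 → 9 bp
Sorted largest to smallest: 172, 9, 9 bp.

172, 9, 9 bp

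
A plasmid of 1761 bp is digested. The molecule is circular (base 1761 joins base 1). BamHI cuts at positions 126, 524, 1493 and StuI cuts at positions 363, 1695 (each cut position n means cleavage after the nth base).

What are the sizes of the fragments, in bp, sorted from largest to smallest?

969, 237, 202, 192, 161 bp

Combined cut positions (sorted): 126, 363, 524, 1493, 1695.
Circular molecule, 5 cuts → 5 fragments:
  363 − 126 = 237 bp
  524 − 363 = 161 bp
  1493 − 524 = 969 bp
  1695 − 1493 = 202 bp
  wrap: 1761 − 1695 + 126 = 192 bp
Sorted largest to smallest: 969, 237, 202, 192, 161 bp.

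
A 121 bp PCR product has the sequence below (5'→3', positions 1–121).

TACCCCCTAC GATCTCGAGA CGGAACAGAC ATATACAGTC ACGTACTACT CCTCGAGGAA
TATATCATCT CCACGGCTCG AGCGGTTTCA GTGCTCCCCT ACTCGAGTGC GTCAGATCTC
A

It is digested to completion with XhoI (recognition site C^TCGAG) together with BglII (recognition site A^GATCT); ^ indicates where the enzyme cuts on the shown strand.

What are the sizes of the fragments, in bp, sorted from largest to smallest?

XhoI sites (CTCGAG) start at positions 14, 52, 77, 102.
XhoI cuts after the first base of each site, so after positions 14, 52, 77, 102.
The BglII site (AGATCT) starts at position 114.
BglII cuts after the first base of each site, so after position 114.
Combined cut positions: 14, 52, 77, 102, 114.
Linear molecule, 5 cuts → 6 fragments:
  1–14 → 14 bp
  15–52 → 38 bp
  53–77 → 25 bp
  78–102 → 25 bp
  103–114 → 12 bp
  115–121 → 7 bp
Sorted largest to smallest: 38, 25, 25, 14, 12, 7 bp.

38, 25, 25, 14, 12, 7 bp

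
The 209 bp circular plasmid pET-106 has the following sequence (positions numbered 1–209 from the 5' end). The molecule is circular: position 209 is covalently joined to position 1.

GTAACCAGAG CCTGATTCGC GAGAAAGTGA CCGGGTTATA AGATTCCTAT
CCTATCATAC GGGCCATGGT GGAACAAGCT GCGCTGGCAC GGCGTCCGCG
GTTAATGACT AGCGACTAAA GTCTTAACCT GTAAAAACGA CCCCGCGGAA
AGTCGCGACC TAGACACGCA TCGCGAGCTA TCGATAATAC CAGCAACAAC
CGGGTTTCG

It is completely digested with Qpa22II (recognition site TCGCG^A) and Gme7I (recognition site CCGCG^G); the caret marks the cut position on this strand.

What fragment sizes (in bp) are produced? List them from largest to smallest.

79, 55, 47, 18, 10 bp

Qpa22II sites (TCGCGA) start at positions 17, 153, 171.
Qpa22II cuts after base 5 of each site (before the last base), so after positions 21, 157, 175.
Gme7I sites (CCGCGG) start at positions 96, 143.
Gme7I cuts after base 5 of each site (before the last base), so after positions 100, 147.
Combined cut positions: 21, 100, 147, 157, 175.
Circular molecule, 5 cuts → 5 fragments:
  22–100 → 79 bp
  101–147 → 47 bp
  148–157 → 10 bp
  158–175 → 18 bp
  176–209 then 1–21 → 34 + 21 = 55 bp
Sorted largest to smallest: 79, 55, 47, 18, 10 bp.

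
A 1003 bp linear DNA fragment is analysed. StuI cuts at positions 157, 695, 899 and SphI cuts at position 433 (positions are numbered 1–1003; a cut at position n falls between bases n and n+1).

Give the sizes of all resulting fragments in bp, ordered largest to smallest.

276, 262, 204, 157, 104 bp

Combined cut positions (sorted): 157, 433, 695, 899.
Linear molecule, 4 cuts → 5 fragments:
  157 − 0 = 157 bp
  433 − 157 = 276 bp
  695 − 433 = 262 bp
  899 − 695 = 204 bp
  1003 − 899 = 104 bp
Sorted largest to smallest: 276, 262, 204, 157, 104 bp.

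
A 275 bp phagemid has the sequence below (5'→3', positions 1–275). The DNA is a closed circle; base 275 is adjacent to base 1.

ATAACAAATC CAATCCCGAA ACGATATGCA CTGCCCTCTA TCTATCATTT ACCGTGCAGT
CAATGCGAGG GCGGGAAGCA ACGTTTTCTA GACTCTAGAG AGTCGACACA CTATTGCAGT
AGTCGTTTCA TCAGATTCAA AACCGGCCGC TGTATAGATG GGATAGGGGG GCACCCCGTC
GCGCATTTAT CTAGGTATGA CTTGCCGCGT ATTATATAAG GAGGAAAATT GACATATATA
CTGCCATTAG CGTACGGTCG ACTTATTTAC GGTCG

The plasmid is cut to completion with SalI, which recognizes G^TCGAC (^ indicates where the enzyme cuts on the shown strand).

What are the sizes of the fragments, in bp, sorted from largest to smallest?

155, 120 bp

SalI sites (GTCGAC) start at positions 102, 257.
SalI cuts after the first base of each site, so after positions 102, 257.
Circular molecule, 2 cuts → 2 fragments:
  103–257 → 155 bp
  258–275 then 1–102 → 18 + 102 = 120 bp
Sorted largest to smallest: 155, 120 bp.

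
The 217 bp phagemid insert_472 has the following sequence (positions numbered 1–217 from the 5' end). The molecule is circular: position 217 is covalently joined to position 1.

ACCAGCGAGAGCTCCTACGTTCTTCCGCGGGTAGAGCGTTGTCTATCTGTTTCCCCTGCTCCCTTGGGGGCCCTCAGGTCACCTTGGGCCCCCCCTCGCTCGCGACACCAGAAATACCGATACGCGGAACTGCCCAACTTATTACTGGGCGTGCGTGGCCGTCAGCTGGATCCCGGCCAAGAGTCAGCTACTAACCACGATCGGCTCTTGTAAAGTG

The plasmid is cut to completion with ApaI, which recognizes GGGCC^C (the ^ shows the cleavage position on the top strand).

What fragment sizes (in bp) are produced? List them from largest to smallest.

199, 18 bp

ApaI sites (GGGCCC) start at positions 68, 86.
ApaI cuts after base 5 of each site (before the last base), so after positions 72, 90.
Circular molecule, 2 cuts → 2 fragments:
  73–90 → 18 bp
  91–217 then 1–72 → 127 + 72 = 199 bp
Sorted largest to smallest: 199, 18 bp.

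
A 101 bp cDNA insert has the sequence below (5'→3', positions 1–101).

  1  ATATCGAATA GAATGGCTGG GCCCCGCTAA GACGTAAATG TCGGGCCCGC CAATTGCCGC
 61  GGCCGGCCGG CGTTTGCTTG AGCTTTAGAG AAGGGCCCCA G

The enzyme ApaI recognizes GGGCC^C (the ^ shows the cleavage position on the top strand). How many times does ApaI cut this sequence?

3

GGGCCC occurs starting at positions 19, 43, 93.
ApaI cuts at 3 sites.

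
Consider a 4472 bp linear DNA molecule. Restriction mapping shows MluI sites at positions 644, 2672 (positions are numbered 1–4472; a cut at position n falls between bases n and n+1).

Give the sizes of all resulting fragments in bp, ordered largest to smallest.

Linear molecule, 2 cuts → 3 fragments:
  644 − 0 = 644 bp
  2672 − 644 = 2028 bp
  4472 − 2672 = 1800 bp
Sorted largest to smallest: 2028, 1800, 644 bp.

2028, 1800, 644 bp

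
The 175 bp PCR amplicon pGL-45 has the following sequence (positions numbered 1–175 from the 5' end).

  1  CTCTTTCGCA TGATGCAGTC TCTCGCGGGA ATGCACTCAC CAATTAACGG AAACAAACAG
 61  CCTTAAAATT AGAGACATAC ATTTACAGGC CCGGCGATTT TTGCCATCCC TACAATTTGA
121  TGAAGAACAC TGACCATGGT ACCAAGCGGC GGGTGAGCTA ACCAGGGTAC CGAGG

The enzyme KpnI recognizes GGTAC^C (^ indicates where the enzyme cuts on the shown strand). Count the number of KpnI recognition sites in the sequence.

GGTACC occurs starting at positions 138, 166.
KpnI cuts at 2 sites.

2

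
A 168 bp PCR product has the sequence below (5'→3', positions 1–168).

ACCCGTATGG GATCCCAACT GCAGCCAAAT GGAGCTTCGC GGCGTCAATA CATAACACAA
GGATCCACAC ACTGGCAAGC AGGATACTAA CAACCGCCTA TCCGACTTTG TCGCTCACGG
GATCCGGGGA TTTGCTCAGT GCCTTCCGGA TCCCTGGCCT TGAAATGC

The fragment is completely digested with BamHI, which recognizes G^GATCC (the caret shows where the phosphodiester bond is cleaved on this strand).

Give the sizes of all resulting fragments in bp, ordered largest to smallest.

59, 51, 28, 20, 10 bp

BamHI sites (GGATCC) start at positions 10, 61, 120, 148.
BamHI cuts after the first base of each site, so after positions 10, 61, 120, 148.
Linear molecule, 4 cuts → 5 fragments:
  1–10 → 10 bp
  11–61 → 51 bp
  62–120 → 59 bp
  121–148 → 28 bp
  149–168 → 20 bp
Sorted largest to smallest: 59, 51, 28, 20, 10 bp.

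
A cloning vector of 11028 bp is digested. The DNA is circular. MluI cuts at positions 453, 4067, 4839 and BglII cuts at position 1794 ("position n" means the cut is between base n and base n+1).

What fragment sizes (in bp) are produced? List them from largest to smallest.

Combined cut positions (sorted): 453, 1794, 4067, 4839.
Circular molecule, 4 cuts → 4 fragments:
  1794 − 453 = 1341 bp
  4067 − 1794 = 2273 bp
  4839 − 4067 = 772 bp
  wrap: 11028 − 4839 + 453 = 6642 bp
Sorted largest to smallest: 6642, 2273, 1341, 772 bp.

6642, 2273, 1341, 772 bp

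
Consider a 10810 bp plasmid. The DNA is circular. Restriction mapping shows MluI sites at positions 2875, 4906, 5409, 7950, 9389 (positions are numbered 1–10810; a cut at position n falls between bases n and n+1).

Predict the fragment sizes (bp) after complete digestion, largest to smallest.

Circular molecule, 5 cuts → 5 fragments:
  4906 − 2875 = 2031 bp
  5409 − 4906 = 503 bp
  7950 − 5409 = 2541 bp
  9389 − 7950 = 1439 bp
  wrap: 10810 − 9389 + 2875 = 4296 bp
Sorted largest to smallest: 4296, 2541, 2031, 1439, 503 bp.

4296, 2541, 2031, 1439, 503 bp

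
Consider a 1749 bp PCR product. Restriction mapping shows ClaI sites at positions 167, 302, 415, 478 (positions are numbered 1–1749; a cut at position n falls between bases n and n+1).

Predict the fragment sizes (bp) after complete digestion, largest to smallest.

1271, 167, 135, 113, 63 bp

Linear molecule, 4 cuts → 5 fragments:
  167 − 0 = 167 bp
  302 − 167 = 135 bp
  415 − 302 = 113 bp
  478 − 415 = 63 bp
  1749 − 478 = 1271 bp
Sorted largest to smallest: 1271, 167, 135, 113, 63 bp.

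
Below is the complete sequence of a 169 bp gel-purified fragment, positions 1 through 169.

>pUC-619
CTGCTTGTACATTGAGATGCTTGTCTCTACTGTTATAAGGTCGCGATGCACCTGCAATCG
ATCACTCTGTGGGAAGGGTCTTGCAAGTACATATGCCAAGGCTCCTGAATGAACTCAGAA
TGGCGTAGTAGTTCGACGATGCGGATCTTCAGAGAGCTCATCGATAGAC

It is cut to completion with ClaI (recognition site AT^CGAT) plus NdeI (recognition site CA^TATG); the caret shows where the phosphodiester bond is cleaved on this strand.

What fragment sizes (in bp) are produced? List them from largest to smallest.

ClaI sites (ATCGAT) start at positions 57, 160.
ClaI cuts after base 2 of each site, so after positions 58, 161.
The NdeI site (CATATG) starts at position 90.
NdeI cuts after base 2 of each site, so after position 91.
Combined cut positions: 58, 91, 161.
Linear molecule, 3 cuts → 4 fragments:
  1–58 → 58 bp
  59–91 → 33 bp
  92–161 → 70 bp
  162–169 → 8 bp
Sorted largest to smallest: 70, 58, 33, 8 bp.

70, 58, 33, 8 bp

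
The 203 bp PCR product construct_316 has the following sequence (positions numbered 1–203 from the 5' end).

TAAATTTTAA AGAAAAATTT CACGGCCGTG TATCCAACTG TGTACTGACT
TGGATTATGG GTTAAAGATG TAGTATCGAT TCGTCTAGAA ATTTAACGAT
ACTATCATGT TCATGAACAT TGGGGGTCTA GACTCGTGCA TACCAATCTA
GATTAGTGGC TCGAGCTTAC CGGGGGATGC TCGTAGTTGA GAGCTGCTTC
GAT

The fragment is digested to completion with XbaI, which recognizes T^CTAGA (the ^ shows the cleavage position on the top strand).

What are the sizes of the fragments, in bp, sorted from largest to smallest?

XbaI sites (TCTAGA) start at positions 84, 127, 147.
XbaI cuts after the first base of each site, so after positions 84, 127, 147.
Linear molecule, 3 cuts → 4 fragments:
  1–84 → 84 bp
  85–127 → 43 bp
  128–147 → 20 bp
  148–203 → 56 bp
Sorted largest to smallest: 84, 56, 43, 20 bp.

84, 56, 43, 20 bp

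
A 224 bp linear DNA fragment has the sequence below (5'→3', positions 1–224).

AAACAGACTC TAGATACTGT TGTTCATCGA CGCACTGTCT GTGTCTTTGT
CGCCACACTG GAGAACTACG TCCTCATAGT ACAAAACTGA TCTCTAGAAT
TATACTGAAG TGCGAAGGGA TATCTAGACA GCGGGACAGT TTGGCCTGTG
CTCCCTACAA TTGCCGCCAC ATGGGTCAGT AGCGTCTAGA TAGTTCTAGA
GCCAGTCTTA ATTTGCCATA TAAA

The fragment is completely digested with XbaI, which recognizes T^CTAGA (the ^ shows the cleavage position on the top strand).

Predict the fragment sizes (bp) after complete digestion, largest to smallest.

XbaI sites (TCTAGA) start at positions 9, 93, 123, 185, 195.
XbaI cuts after the first base of each site, so after positions 9, 93, 123, 185, 195.
Linear molecule, 5 cuts → 6 fragments:
  1–9 → 9 bp
  10–93 → 84 bp
  94–123 → 30 bp
  124–185 → 62 bp
  186–195 → 10 bp
  196–224 → 29 bp
Sorted largest to smallest: 84, 62, 30, 29, 10, 9 bp.

84, 62, 30, 29, 10, 9 bp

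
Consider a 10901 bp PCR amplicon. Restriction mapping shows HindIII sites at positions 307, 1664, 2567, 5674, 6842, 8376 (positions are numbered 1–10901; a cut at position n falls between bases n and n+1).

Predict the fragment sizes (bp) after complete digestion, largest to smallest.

Linear molecule, 6 cuts → 7 fragments:
  307 − 0 = 307 bp
  1664 − 307 = 1357 bp
  2567 − 1664 = 903 bp
  5674 − 2567 = 3107 bp
  6842 − 5674 = 1168 bp
  8376 − 6842 = 1534 bp
  10901 − 8376 = 2525 bp
Sorted largest to smallest: 3107, 2525, 1534, 1357, 1168, 903, 307 bp.

3107, 2525, 1534, 1357, 1168, 903, 307 bp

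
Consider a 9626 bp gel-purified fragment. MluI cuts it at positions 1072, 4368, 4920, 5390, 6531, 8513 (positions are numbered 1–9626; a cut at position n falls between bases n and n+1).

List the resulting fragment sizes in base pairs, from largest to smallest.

Linear molecule, 6 cuts → 7 fragments:
  1072 − 0 = 1072 bp
  4368 − 1072 = 3296 bp
  4920 − 4368 = 552 bp
  5390 − 4920 = 470 bp
  6531 − 5390 = 1141 bp
  8513 − 6531 = 1982 bp
  9626 − 8513 = 1113 bp
Sorted largest to smallest: 3296, 1982, 1141, 1113, 1072, 552, 470 bp.

3296, 1982, 1141, 1113, 1072, 552, 470 bp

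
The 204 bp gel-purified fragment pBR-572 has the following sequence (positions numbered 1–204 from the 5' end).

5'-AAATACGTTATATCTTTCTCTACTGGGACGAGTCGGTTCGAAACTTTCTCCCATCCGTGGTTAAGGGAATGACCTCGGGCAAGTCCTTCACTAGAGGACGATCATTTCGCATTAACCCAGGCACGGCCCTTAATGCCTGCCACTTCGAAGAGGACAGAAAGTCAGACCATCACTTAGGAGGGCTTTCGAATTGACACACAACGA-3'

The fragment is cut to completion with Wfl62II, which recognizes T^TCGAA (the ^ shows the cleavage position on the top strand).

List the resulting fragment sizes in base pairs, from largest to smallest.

Wfl62II sites (TTCGAA) start at positions 37, 144, 185.
Wfl62II cuts after the first base of each site, so after positions 37, 144, 185.
Linear molecule, 3 cuts → 4 fragments:
  1–37 → 37 bp
  38–144 → 107 bp
  145–185 → 41 bp
  186–204 → 19 bp
Sorted largest to smallest: 107, 41, 37, 19 bp.

107, 41, 37, 19 bp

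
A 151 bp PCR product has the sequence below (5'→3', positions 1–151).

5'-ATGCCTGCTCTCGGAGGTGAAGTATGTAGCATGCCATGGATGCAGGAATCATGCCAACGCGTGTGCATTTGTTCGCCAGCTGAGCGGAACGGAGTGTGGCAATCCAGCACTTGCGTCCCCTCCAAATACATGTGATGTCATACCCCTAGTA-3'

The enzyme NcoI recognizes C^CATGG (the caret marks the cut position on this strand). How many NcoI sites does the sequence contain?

1

CCATGG occurs starting at position 34.
NcoI cuts at 1 site.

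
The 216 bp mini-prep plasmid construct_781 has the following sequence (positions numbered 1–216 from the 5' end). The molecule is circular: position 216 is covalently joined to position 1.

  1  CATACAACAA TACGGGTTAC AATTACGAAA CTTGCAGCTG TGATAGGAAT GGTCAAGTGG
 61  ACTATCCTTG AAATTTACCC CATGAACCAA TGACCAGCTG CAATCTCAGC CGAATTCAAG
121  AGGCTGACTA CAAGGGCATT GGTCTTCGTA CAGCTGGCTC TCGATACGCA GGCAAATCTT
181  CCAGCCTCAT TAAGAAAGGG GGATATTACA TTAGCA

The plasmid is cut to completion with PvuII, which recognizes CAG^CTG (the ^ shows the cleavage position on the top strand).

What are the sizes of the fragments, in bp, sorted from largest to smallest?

PvuII sites (CAGCTG) start at positions 35, 95, 151.
PvuII cuts after base 3 of each site, so after positions 37, 97, 153.
Circular molecule, 3 cuts → 3 fragments:
  38–97 → 60 bp
  98–153 → 56 bp
  154–216 then 1–37 → 63 + 37 = 100 bp
Sorted largest to smallest: 100, 60, 56 bp.

100, 60, 56 bp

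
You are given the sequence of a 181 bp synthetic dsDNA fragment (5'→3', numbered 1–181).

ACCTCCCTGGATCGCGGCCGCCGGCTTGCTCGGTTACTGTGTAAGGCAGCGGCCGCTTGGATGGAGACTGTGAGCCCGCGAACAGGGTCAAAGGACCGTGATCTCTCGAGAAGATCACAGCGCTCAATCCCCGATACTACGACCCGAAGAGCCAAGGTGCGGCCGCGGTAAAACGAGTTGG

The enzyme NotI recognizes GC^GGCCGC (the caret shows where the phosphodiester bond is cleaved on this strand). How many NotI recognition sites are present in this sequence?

GCGGCCGC occurs starting at positions 14, 49, 159.
NotI cuts at 3 sites.

3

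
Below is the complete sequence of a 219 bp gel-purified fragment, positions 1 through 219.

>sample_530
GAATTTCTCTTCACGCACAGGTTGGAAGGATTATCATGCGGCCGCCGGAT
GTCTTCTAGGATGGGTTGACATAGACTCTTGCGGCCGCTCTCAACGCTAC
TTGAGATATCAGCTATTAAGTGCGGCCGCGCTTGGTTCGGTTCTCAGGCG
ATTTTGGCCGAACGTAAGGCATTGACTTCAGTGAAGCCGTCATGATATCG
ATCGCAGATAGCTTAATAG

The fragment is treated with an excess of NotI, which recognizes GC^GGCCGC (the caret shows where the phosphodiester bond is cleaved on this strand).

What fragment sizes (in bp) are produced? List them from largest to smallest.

96, 43, 41, 39 bp

NotI sites (GCGGCCGC) start at positions 38, 81, 122.
NotI cuts after base 2 of each site, so after positions 39, 82, 123.
Linear molecule, 3 cuts → 4 fragments:
  1–39 → 39 bp
  40–82 → 43 bp
  83–123 → 41 bp
  124–219 → 96 bp
Sorted largest to smallest: 96, 43, 41, 39 bp.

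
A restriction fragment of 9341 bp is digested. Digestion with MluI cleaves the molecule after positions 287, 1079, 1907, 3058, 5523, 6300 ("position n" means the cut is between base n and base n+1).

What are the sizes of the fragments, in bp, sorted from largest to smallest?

3041, 2465, 1151, 828, 792, 777, 287 bp

Linear molecule, 6 cuts → 7 fragments:
  287 − 0 = 287 bp
  1079 − 287 = 792 bp
  1907 − 1079 = 828 bp
  3058 − 1907 = 1151 bp
  5523 − 3058 = 2465 bp
  6300 − 5523 = 777 bp
  9341 − 6300 = 3041 bp
Sorted largest to smallest: 3041, 2465, 1151, 828, 792, 777, 287 bp.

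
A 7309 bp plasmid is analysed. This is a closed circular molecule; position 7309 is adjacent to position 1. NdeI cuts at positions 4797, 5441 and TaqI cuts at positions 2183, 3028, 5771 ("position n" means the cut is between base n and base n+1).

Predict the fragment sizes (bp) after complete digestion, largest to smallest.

Combined cut positions (sorted): 2183, 3028, 4797, 5441, 5771.
Circular molecule, 5 cuts → 5 fragments:
  3028 − 2183 = 845 bp
  4797 − 3028 = 1769 bp
  5441 − 4797 = 644 bp
  5771 − 5441 = 330 bp
  wrap: 7309 − 5771 + 2183 = 3721 bp
Sorted largest to smallest: 3721, 1769, 845, 644, 330 bp.

3721, 1769, 845, 644, 330 bp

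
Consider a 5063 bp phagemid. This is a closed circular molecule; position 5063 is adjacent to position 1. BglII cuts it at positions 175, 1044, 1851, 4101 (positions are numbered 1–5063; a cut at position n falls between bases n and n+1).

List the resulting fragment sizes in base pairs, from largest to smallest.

2250, 1137, 869, 807 bp

Circular molecule, 4 cuts → 4 fragments:
  1044 − 175 = 869 bp
  1851 − 1044 = 807 bp
  4101 − 1851 = 2250 bp
  wrap: 5063 − 4101 + 175 = 1137 bp
Sorted largest to smallest: 2250, 1137, 869, 807 bp.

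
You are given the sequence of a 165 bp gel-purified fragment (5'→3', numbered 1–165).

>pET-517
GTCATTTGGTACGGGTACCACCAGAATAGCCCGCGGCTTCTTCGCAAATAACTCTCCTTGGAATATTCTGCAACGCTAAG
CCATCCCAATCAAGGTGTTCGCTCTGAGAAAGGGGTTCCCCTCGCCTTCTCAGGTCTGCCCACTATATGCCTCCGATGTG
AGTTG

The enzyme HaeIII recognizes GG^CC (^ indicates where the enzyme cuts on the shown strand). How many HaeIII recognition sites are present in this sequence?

No occurrence of GGCC is present in the sequence.
HaeIII does not cut: 0 sites.

0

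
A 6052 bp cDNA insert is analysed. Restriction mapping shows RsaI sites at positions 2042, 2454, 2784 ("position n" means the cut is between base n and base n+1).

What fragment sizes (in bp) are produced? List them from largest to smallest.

3268, 2042, 412, 330 bp

Linear molecule, 3 cuts → 4 fragments:
  2042 − 0 = 2042 bp
  2454 − 2042 = 412 bp
  2784 − 2454 = 330 bp
  6052 − 2784 = 3268 bp
Sorted largest to smallest: 3268, 2042, 412, 330 bp.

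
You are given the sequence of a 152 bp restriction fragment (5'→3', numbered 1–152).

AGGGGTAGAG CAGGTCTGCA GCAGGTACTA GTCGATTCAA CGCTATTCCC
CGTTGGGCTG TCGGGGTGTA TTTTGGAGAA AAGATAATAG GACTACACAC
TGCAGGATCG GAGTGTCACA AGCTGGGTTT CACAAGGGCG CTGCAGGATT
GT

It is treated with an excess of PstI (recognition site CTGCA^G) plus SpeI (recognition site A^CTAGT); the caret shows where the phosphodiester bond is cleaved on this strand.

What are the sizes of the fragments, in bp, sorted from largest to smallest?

77, 41, 20, 7, 7 bp

PstI sites (CTGCAG) start at positions 16, 100, 141.
PstI cuts after base 5 of each site (before the last base), so after positions 20, 104, 145.
The SpeI site (ACTAGT) starts at position 27.
SpeI cuts after the first base of each site, so after position 27.
Combined cut positions: 20, 27, 104, 145.
Linear molecule, 4 cuts → 5 fragments:
  1–20 → 20 bp
  21–27 → 7 bp
  28–104 → 77 bp
  105–145 → 41 bp
  146–152 → 7 bp
Sorted largest to smallest: 77, 41, 20, 7, 7 bp.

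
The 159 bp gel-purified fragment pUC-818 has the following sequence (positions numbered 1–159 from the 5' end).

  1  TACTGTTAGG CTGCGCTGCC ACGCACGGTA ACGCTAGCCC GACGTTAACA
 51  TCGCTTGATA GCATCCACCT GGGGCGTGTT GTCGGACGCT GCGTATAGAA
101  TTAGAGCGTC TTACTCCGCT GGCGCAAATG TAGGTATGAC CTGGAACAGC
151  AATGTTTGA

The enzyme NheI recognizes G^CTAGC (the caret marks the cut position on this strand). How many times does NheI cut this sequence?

1

GCTAGC occurs starting at position 33.
NheI cuts at 1 site.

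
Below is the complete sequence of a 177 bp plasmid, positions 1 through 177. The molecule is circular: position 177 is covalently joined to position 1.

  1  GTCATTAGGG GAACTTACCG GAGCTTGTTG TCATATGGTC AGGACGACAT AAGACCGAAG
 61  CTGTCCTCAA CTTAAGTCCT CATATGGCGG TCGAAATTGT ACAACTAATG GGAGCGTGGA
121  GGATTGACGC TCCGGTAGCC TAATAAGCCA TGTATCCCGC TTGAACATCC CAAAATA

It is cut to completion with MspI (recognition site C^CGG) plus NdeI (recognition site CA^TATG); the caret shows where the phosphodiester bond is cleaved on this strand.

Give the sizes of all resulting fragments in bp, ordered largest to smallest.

63, 50, 49, 15 bp

MspI sites (CCGG) start at positions 18, 132.
MspI cuts after the first base of each site, so after positions 18, 132.
NdeI sites (CATATG) start at positions 32, 81.
NdeI cuts after base 2 of each site, so after positions 33, 82.
Combined cut positions: 18, 33, 82, 132.
Circular molecule, 4 cuts → 4 fragments:
  19–33 → 15 bp
  34–82 → 49 bp
  83–132 → 50 bp
  133–177 then 1–18 → 45 + 18 = 63 bp
Sorted largest to smallest: 63, 50, 49, 15 bp.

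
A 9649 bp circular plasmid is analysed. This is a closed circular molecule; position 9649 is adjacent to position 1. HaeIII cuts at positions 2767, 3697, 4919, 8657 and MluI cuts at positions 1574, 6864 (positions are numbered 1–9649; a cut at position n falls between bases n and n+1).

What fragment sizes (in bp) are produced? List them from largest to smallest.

2566, 1945, 1793, 1222, 1193, 930 bp

Combined cut positions (sorted): 1574, 2767, 3697, 4919, 6864, 8657.
Circular molecule, 6 cuts → 6 fragments:
  2767 − 1574 = 1193 bp
  3697 − 2767 = 930 bp
  4919 − 3697 = 1222 bp
  6864 − 4919 = 1945 bp
  8657 − 6864 = 1793 bp
  wrap: 9649 − 8657 + 1574 = 2566 bp
Sorted largest to smallest: 2566, 1945, 1793, 1222, 1193, 930 bp.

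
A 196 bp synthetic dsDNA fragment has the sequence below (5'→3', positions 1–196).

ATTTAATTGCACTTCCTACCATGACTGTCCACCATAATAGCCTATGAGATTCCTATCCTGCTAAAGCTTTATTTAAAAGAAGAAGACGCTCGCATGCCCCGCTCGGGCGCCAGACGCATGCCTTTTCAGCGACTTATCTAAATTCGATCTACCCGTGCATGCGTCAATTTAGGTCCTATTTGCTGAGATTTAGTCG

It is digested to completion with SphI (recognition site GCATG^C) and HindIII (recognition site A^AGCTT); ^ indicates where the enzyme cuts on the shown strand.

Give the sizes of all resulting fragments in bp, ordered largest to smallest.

SphI sites (GCATGC) start at positions 92, 116, 157.
SphI cuts after base 5 of each site (before the last base), so after positions 96, 120, 161.
The HindIII site (AAGCTT) starts at position 64.
HindIII cuts after the first base of each site, so after position 64.
Combined cut positions: 64, 96, 120, 161.
Linear molecule, 4 cuts → 5 fragments:
  1–64 → 64 bp
  65–96 → 32 bp
  97–120 → 24 bp
  121–161 → 41 bp
  162–196 → 35 bp
Sorted largest to smallest: 64, 41, 35, 32, 24 bp.

64, 41, 35, 32, 24 bp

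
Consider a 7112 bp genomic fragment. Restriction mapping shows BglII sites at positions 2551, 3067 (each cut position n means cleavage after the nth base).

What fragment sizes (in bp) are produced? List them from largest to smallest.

4045, 2551, 516 bp

Linear molecule, 2 cuts → 3 fragments:
  2551 − 0 = 2551 bp
  3067 − 2551 = 516 bp
  7112 − 3067 = 4045 bp
Sorted largest to smallest: 4045, 2551, 516 bp.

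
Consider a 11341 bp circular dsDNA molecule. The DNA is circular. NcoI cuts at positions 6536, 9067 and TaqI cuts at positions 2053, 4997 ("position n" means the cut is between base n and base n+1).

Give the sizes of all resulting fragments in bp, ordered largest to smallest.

Combined cut positions (sorted): 2053, 4997, 6536, 9067.
Circular molecule, 4 cuts → 4 fragments:
  4997 − 2053 = 2944 bp
  6536 − 4997 = 1539 bp
  9067 − 6536 = 2531 bp
  wrap: 11341 − 9067 + 2053 = 4327 bp
Sorted largest to smallest: 4327, 2944, 2531, 1539 bp.

4327, 2944, 2531, 1539 bp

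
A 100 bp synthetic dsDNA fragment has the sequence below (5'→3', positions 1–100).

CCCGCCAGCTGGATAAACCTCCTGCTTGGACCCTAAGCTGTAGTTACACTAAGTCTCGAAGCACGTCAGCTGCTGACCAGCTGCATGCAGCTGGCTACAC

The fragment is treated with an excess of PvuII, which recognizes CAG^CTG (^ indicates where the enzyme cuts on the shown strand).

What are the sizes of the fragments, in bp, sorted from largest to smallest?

61, 11, 10, 10, 8 bp

PvuII sites (CAGCTG) start at positions 6, 67, 78, 88.
PvuII cuts after base 3 of each site, so after positions 8, 69, 80, 90.
Linear molecule, 4 cuts → 5 fragments:
  1–8 → 8 bp
  9–69 → 61 bp
  70–80 → 11 bp
  81–90 → 10 bp
  91–100 → 10 bp
Sorted largest to smallest: 61, 11, 10, 10, 8 bp.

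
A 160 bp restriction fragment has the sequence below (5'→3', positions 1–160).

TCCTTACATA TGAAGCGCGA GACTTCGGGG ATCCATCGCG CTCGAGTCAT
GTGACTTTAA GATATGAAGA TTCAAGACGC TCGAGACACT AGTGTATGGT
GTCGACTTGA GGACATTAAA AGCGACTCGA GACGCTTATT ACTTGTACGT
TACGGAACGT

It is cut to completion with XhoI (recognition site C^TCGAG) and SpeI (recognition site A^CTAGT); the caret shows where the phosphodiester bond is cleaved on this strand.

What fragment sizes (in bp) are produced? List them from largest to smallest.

XhoI sites (CTCGAG) start at positions 41, 80, 126.
XhoI cuts after the first base of each site, so after positions 41, 80, 126.
The SpeI site (ACTAGT) starts at position 88.
SpeI cuts after the first base of each site, so after position 88.
Combined cut positions: 41, 80, 88, 126.
Linear molecule, 4 cuts → 5 fragments:
  1–41 → 41 bp
  42–80 → 39 bp
  81–88 → 8 bp
  89–126 → 38 bp
  127–160 → 34 bp
Sorted largest to smallest: 41, 39, 38, 34, 8 bp.

41, 39, 38, 34, 8 bp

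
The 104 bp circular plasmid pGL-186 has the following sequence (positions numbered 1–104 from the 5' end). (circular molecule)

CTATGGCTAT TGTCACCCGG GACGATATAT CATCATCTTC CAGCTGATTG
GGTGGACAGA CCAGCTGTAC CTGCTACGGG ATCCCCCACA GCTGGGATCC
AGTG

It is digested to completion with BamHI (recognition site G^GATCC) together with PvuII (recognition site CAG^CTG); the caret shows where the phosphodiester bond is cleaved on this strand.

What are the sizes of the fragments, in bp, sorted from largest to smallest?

BamHI sites (GGATCC) start at positions 79, 95.
BamHI cuts after the first base of each site, so after positions 79, 95.
PvuII sites (CAGCTG) start at positions 41, 62, 89.
PvuII cuts after base 3 of each site, so after positions 43, 64, 91.
Combined cut positions: 43, 64, 79, 91, 95.
Circular molecule, 5 cuts → 5 fragments:
  44–64 → 21 bp
  65–79 → 15 bp
  80–91 → 12 bp
  92–95 → 4 bp
  96–104 then 1–43 → 9 + 43 = 52 bp
Sorted largest to smallest: 52, 21, 15, 12, 4 bp.

52, 21, 15, 12, 4 bp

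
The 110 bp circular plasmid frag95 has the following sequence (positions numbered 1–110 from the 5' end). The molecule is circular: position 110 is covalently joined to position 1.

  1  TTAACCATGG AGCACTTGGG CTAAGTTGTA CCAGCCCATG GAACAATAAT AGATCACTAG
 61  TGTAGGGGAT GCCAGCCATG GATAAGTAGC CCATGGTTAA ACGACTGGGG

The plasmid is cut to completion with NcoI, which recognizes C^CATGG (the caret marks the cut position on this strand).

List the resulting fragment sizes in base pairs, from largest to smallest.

NcoI sites (CCATGG) start at positions 5, 36, 76, 91.
NcoI cuts after the first base of each site, so after positions 5, 36, 76, 91.
Circular molecule, 4 cuts → 4 fragments:
  6–36 → 31 bp
  37–76 → 40 bp
  77–91 → 15 bp
  92–110 then 1–5 → 19 + 5 = 24 bp
Sorted largest to smallest: 40, 31, 24, 15 bp.

40, 31, 24, 15 bp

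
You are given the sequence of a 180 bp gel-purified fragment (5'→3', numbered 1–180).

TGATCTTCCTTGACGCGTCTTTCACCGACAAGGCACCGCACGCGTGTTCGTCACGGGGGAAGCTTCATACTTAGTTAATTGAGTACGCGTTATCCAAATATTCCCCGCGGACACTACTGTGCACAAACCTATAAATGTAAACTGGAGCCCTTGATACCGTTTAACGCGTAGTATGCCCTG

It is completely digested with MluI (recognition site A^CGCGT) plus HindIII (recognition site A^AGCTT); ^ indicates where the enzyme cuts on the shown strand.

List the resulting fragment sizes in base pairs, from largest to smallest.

MluI sites (ACGCGT) start at positions 13, 40, 85, 164.
MluI cuts after the first base of each site, so after positions 13, 40, 85, 164.
The HindIII site (AAGCTT) starts at position 60.
HindIII cuts after the first base of each site, so after position 60.
Combined cut positions: 13, 40, 60, 85, 164.
Linear molecule, 5 cuts → 6 fragments:
  1–13 → 13 bp
  14–40 → 27 bp
  41–60 → 20 bp
  61–85 → 25 bp
  86–164 → 79 bp
  165–180 → 16 bp
Sorted largest to smallest: 79, 27, 25, 20, 16, 13 bp.

79, 27, 25, 20, 16, 13 bp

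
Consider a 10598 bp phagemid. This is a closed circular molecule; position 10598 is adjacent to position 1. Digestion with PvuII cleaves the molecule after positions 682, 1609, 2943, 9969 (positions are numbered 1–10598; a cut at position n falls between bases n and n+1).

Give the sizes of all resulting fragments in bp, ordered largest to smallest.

7026, 1334, 1311, 927 bp

Circular molecule, 4 cuts → 4 fragments:
  1609 − 682 = 927 bp
  2943 − 1609 = 1334 bp
  9969 − 2943 = 7026 bp
  wrap: 10598 − 9969 + 682 = 1311 bp
Sorted largest to smallest: 7026, 1334, 1311, 927 bp.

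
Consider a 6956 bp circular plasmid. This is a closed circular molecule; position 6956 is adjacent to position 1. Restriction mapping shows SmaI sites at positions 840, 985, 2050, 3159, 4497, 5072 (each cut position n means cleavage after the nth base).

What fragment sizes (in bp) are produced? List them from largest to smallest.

Circular molecule, 6 cuts → 6 fragments:
  985 − 840 = 145 bp
  2050 − 985 = 1065 bp
  3159 − 2050 = 1109 bp
  4497 − 3159 = 1338 bp
  5072 − 4497 = 575 bp
  wrap: 6956 − 5072 + 840 = 2724 bp
Sorted largest to smallest: 2724, 1338, 1109, 1065, 575, 145 bp.

2724, 1338, 1109, 1065, 575, 145 bp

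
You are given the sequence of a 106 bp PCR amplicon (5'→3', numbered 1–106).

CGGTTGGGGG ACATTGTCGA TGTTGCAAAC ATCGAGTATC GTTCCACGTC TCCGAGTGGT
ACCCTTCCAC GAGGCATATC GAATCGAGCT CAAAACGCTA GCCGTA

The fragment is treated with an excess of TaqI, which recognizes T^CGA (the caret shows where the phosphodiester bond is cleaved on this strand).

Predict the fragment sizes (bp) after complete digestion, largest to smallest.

47, 22, 17, 15, 5 bp

TaqI sites (TCGA) start at positions 17, 32, 79, 84.
TaqI cuts after the first base of each site, so after positions 17, 32, 79, 84.
Linear molecule, 4 cuts → 5 fragments:
  1–17 → 17 bp
  18–32 → 15 bp
  33–79 → 47 bp
  80–84 → 5 bp
  85–106 → 22 bp
Sorted largest to smallest: 47, 22, 17, 15, 5 bp.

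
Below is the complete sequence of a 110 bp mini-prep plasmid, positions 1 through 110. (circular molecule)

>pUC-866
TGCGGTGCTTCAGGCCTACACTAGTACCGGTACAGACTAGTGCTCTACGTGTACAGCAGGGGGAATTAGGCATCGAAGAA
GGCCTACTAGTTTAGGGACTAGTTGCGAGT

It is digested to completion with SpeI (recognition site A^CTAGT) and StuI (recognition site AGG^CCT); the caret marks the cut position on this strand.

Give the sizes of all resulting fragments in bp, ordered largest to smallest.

46, 26, 16, 12, 6, 4 bp

SpeI sites (ACTAGT) start at positions 20, 36, 86, 98.
SpeI cuts after the first base of each site, so after positions 20, 36, 86, 98.
StuI sites (AGGCCT) start at positions 12, 80.
StuI cuts after base 3 of each site, so after positions 14, 82.
Combined cut positions: 14, 20, 36, 82, 86, 98.
Circular molecule, 6 cuts → 6 fragments:
  15–20 → 6 bp
  21–36 → 16 bp
  37–82 → 46 bp
  83–86 → 4 bp
  87–98 → 12 bp
  99–110 then 1–14 → 12 + 14 = 26 bp
Sorted largest to smallest: 46, 26, 16, 12, 6, 4 bp.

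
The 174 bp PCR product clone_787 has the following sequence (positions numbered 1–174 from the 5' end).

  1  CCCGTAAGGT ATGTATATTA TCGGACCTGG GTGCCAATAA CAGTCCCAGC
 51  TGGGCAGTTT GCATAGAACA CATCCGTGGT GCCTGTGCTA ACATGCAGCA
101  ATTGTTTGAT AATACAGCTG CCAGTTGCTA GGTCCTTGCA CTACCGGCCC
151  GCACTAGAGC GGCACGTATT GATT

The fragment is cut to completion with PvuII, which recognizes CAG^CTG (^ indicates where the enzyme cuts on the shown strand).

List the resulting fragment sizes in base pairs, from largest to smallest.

PvuII sites (CAGCTG) start at positions 47, 115.
PvuII cuts after base 3 of each site, so after positions 49, 117.
Linear molecule, 2 cuts → 3 fragments:
  1–49 → 49 bp
  50–117 → 68 bp
  118–174 → 57 bp
Sorted largest to smallest: 68, 57, 49 bp.

68, 57, 49 bp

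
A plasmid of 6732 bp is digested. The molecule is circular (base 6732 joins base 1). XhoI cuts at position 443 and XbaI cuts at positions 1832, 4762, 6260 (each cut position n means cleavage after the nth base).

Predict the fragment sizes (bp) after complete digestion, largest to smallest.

2930, 1498, 1389, 915 bp

Combined cut positions (sorted): 443, 1832, 4762, 6260.
Circular molecule, 4 cuts → 4 fragments:
  1832 − 443 = 1389 bp
  4762 − 1832 = 2930 bp
  6260 − 4762 = 1498 bp
  wrap: 6732 − 6260 + 443 = 915 bp
Sorted largest to smallest: 2930, 1498, 1389, 915 bp.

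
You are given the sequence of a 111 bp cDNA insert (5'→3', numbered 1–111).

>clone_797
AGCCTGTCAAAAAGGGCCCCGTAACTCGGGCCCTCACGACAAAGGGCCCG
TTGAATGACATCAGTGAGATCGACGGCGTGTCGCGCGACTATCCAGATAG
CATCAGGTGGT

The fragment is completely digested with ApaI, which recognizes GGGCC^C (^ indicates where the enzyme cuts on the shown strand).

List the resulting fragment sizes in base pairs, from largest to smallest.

63, 18, 16, 14 bp

ApaI sites (GGGCCC) start at positions 14, 28, 44.
ApaI cuts after base 5 of each site (before the last base), so after positions 18, 32, 48.
Linear molecule, 3 cuts → 4 fragments:
  1–18 → 18 bp
  19–32 → 14 bp
  33–48 → 16 bp
  49–111 → 63 bp
Sorted largest to smallest: 63, 18, 16, 14 bp.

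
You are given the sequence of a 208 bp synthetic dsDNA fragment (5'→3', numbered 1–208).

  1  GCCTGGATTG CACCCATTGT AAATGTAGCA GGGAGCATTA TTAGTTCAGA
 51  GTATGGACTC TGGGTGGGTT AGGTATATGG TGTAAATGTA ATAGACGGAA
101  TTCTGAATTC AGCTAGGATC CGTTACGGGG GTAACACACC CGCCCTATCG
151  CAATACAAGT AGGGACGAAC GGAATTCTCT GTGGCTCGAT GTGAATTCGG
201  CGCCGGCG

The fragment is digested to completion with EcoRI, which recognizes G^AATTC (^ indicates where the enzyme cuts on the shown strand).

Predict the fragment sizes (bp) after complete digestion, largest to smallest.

EcoRI sites (GAATTC) start at positions 98, 105, 172, 193.
EcoRI cuts after the first base of each site, so after positions 98, 105, 172, 193.
Linear molecule, 4 cuts → 5 fragments:
  1–98 → 98 bp
  99–105 → 7 bp
  106–172 → 67 bp
  173–193 → 21 bp
  194–208 → 15 bp
Sorted largest to smallest: 98, 67, 21, 15, 7 bp.

98, 67, 21, 15, 7 bp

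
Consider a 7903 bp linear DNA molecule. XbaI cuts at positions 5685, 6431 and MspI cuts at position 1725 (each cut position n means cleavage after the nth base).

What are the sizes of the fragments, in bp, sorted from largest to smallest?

Combined cut positions (sorted): 1725, 5685, 6431.
Linear molecule, 3 cuts → 4 fragments:
  1725 − 0 = 1725 bp
  5685 − 1725 = 3960 bp
  6431 − 5685 = 746 bp
  7903 − 6431 = 1472 bp
Sorted largest to smallest: 3960, 1725, 1472, 746 bp.

3960, 1725, 1472, 746 bp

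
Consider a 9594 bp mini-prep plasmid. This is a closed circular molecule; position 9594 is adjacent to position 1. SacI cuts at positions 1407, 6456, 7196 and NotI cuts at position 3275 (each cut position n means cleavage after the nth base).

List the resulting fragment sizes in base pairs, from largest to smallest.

Combined cut positions (sorted): 1407, 3275, 6456, 7196.
Circular molecule, 4 cuts → 4 fragments:
  3275 − 1407 = 1868 bp
  6456 − 3275 = 3181 bp
  7196 − 6456 = 740 bp
  wrap: 9594 − 7196 + 1407 = 3805 bp
Sorted largest to smallest: 3805, 3181, 1868, 740 bp.

3805, 3181, 1868, 740 bp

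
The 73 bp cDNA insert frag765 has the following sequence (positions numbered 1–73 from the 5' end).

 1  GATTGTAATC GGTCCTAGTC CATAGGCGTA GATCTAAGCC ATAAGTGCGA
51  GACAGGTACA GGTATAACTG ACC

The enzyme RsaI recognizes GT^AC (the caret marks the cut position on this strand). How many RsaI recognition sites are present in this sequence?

GTAC occurs starting at position 56.
RsaI cuts at 1 site.

1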